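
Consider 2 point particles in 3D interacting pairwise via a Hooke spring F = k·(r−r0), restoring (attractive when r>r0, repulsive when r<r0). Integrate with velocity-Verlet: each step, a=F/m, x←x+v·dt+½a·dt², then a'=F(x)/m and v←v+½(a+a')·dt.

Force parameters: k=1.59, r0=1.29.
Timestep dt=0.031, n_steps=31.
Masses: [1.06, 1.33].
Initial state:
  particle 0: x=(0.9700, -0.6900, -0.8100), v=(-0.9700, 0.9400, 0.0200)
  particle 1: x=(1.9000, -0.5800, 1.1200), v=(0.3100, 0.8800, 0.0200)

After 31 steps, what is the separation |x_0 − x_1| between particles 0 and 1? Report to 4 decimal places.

1.8449

step 0: x0=(0.9700, -0.6900, -0.8100) x1=(1.9000, -0.5800, 1.1200)
step 1: x0=(0.9402, -0.6608, -0.8088) x1=(1.9094, -0.5527, 1.1202)
step 2: x0=(0.9110, -0.6316, -0.8065) x1=(1.9183, -0.5255, 1.1195)
step 3: x0=(0.8823, -0.6023, -0.8031) x1=(1.9268, -0.4984, 1.1178)
step 4: x0=(0.8543, -0.5729, -0.7985) x1=(1.9348, -0.4713, 1.1153)
step 5: x0=(0.8269, -0.5435, -0.7928) x1=(1.9423, -0.4442, 1.1119)
step 6: x0=(0.8002, -0.5140, -0.7860) x1=(1.9492, -0.4172, 1.1075)
step 7: x0=(0.7742, -0.4845, -0.7780) x1=(1.9556, -0.3902, 1.1023)
step 8: x0=(0.7488, -0.4549, -0.7689) x1=(1.9614, -0.3633, 1.0961)
step 9: x0=(0.7243, -0.4253, -0.7586) x1=(1.9666, -0.3365, 1.0891)
step 10: x0=(0.7005, -0.3956, -0.7472) x1=(1.9713, -0.3096, 1.0811)
step 11: x0=(0.6774, -0.3658, -0.7348) x1=(1.9753, -0.2828, 1.0723)
step 12: x0=(0.6551, -0.3360, -0.7212) x1=(1.9787, -0.2561, 1.0626)
step 13: x0=(0.6337, -0.3061, -0.7065) x1=(1.9814, -0.2294, 1.0520)
step 14: x0=(0.6130, -0.2762, -0.6908) x1=(1.9835, -0.2027, 1.0406)
step 15: x0=(0.5932, -0.2463, -0.6740) x1=(1.9850, -0.1761, 1.0283)
step 16: x0=(0.5742, -0.2163, -0.6562) x1=(1.9858, -0.1495, 1.0153)
step 17: x0=(0.5560, -0.1863, -0.6375) x1=(1.9859, -0.1229, 1.0014)
step 18: x0=(0.5387, -0.1562, -0.6178) x1=(1.9853, -0.0963, 0.9868)
step 19: x0=(0.5222, -0.1261, -0.5971) x1=(1.9841, -0.0698, 0.9715)
step 20: x0=(0.5066, -0.0960, -0.5755) x1=(1.9822, -0.0433, 0.9554)
step 21: x0=(0.4918, -0.0658, -0.5531) x1=(1.9797, -0.0169, 0.9387)
step 22: x0=(0.4778, -0.0356, -0.5298) x1=(1.9764, 0.0096, 0.9212)
step 23: x0=(0.4647, -0.0054, -0.5058) x1=(1.9726, 0.0360, 0.9032)
step 24: x0=(0.4523, 0.0248, -0.4810) x1=(1.9680, 0.0624, 0.8845)
step 25: x0=(0.4408, 0.0551, -0.4554) x1=(1.9629, 0.0888, 0.8652)
step 26: x0=(0.4301, 0.0853, -0.4292) x1=(1.9571, 0.1152, 0.8455)
step 27: x0=(0.4201, 0.1156, -0.4023) x1=(1.9507, 0.1416, 0.8251)
step 28: x0=(0.4109, 0.1459, -0.3748) x1=(1.9436, 0.1679, 0.8044)
step 29: x0=(0.4024, 0.1762, -0.3468) x1=(1.9360, 0.1943, 0.7831)
step 30: x0=(0.3947, 0.2065, -0.3182) x1=(1.9279, 0.2206, 0.7614)
step 31: x0=(0.3876, 0.2369, -0.2891) x1=(1.9192, 0.2469, 0.7394)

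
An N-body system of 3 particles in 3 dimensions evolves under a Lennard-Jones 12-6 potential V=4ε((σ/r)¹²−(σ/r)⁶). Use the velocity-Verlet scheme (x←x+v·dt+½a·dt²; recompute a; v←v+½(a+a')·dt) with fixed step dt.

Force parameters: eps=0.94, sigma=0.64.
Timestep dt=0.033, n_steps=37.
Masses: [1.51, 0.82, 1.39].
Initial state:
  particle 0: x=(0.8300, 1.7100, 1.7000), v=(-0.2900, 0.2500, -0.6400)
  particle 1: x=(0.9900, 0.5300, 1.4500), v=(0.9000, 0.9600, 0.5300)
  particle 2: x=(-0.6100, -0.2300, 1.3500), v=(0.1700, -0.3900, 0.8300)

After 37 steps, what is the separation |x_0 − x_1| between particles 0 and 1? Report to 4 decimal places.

1.4373

step 0: x0=(0.8300, 1.7100, 1.7000) x1=(0.9900, 0.5300, 1.4500) x2=(-0.6100, -0.2300, 1.3500)
step 1: x0=(0.8204, 1.7181, 1.6789) x1=(1.0197, 0.5619, 1.4675) x2=(-0.6044, -0.2429, 1.3774)
step 2: x0=(0.8109, 1.7259, 1.6576) x1=(1.0492, 0.5944, 1.4852) x2=(-0.5987, -0.2557, 1.4048)
step 3: x0=(0.8015, 1.7334, 1.6364) x1=(1.0785, 0.6274, 1.5029) x2=(-0.5931, -0.2686, 1.4322)
step 4: x0=(0.7922, 1.7405, 1.6151) x1=(1.1077, 0.6612, 1.5207) x2=(-0.5874, -0.2814, 1.4596)
step 5: x0=(0.7830, 1.7471, 1.5937) x1=(1.1366, 0.6958, 1.5386) x2=(-0.5817, -0.2942, 1.4870)
step 6: x0=(0.7739, 1.7533, 1.5724) x1=(1.1653, 0.7312, 1.5566) x2=(-0.5761, -0.3071, 1.5144)
step 7: x0=(0.7651, 1.7590, 1.5510) x1=(1.1935, 0.7675, 1.5745) x2=(-0.5704, -0.3199, 1.5418)
step 8: x0=(0.7564, 1.7641, 1.5297) x1=(1.2213, 0.8049, 1.5924) x2=(-0.5646, -0.3327, 1.5691)
step 9: x0=(0.7481, 1.7686, 1.5083) x1=(1.2486, 0.8433, 1.6103) x2=(-0.5589, -0.3455, 1.5965)
step 10: x0=(0.7401, 1.7726, 1.4871) x1=(1.2753, 0.8828, 1.6280) x2=(-0.5532, -0.3583, 1.6239)
step 11: x0=(0.7324, 1.7759, 1.4659) x1=(1.3012, 0.9234, 1.6456) x2=(-0.5475, -0.3711, 1.6513)
step 12: x0=(0.7252, 1.7786, 1.4449) x1=(1.3265, 0.9651, 1.6629) x2=(-0.5418, -0.3839, 1.6787)
step 13: x0=(0.7184, 1.7807, 1.4240) x1=(1.3508, 1.0080, 1.6799) x2=(-0.5360, -0.3967, 1.7061)
step 14: x0=(0.7121, 1.7822, 1.4034) x1=(1.3743, 1.0520, 1.6965) x2=(-0.5303, -0.4094, 1.7335)
step 15: x0=(0.7063, 1.7831, 1.3829) x1=(1.3968, 1.0970, 1.7128) x2=(-0.5246, -0.4222, 1.7609)
step 16: x0=(0.7010, 1.7835, 1.3628) x1=(1.4183, 1.1431, 1.7285) x2=(-0.5188, -0.4350, 1.7883)
step 17: x0=(0.6964, 1.7833, 1.3429) x1=(1.4388, 1.1900, 1.7437) x2=(-0.5131, -0.4478, 1.8157)
step 18: x0=(0.6923, 1.7827, 1.3233) x1=(1.4582, 1.2379, 1.7583) x2=(-0.5073, -0.4606, 1.8431)
step 19: x0=(0.6888, 1.7817, 1.3041) x1=(1.4765, 1.2864, 1.7724) x2=(-0.5016, -0.4733, 1.8705)
step 20: x0=(0.6858, 1.7804, 1.2851) x1=(1.4938, 1.3356, 1.7858) x2=(-0.4959, -0.4861, 1.8979)
step 21: x0=(0.6834, 1.7787, 1.2666) x1=(1.5100, 1.3854, 1.7986) x2=(-0.4901, -0.4989, 1.9253)
step 22: x0=(0.6815, 1.7768, 1.2483) x1=(1.5253, 1.4357, 1.8107) x2=(-0.4844, -0.5116, 1.9527)
step 23: x0=(0.6802, 1.7747, 1.2305) x1=(1.5397, 1.4863, 1.8223) x2=(-0.4786, -0.5244, 1.9800)
step 24: x0=(0.6792, 1.7724, 1.2129) x1=(1.5532, 1.5372, 1.8332) x2=(-0.4729, -0.5372, 2.0074)
step 25: x0=(0.6788, 1.7700, 1.1956) x1=(1.5660, 1.5883, 1.8436) x2=(-0.4671, -0.5499, 2.0348)
step 26: x0=(0.6787, 1.7675, 1.1786) x1=(1.5780, 1.6395, 1.8535) x2=(-0.4613, -0.5627, 2.0622)
step 27: x0=(0.6789, 1.7650, 1.1619) x1=(1.5893, 1.6909, 1.8629) x2=(-0.4556, -0.5754, 2.0896)
step 28: x0=(0.6795, 1.7624, 1.1454) x1=(1.6001, 1.7422, 1.8718) x2=(-0.4498, -0.5882, 2.1170)
step 29: x0=(0.6803, 1.7598, 1.1292) x1=(1.6104, 1.7936, 1.8804) x2=(-0.4441, -0.6009, 2.1444)
step 30: x0=(0.6814, 1.7573, 1.1131) x1=(1.6203, 1.8450, 1.8886) x2=(-0.4383, -0.6137, 2.1718)
step 31: x0=(0.6827, 1.7547, 1.0972) x1=(1.6298, 1.8964, 1.8965) x2=(-0.4326, -0.6265, 2.1992)
step 32: x0=(0.6841, 1.7522, 1.0814) x1=(1.6389, 1.9477, 1.9041) x2=(-0.4268, -0.6392, 2.2266)
step 33: x0=(0.6857, 1.7498, 1.0658) x1=(1.6478, 1.9989, 1.9115) x2=(-0.4211, -0.6520, 2.2539)
step 34: x0=(0.6874, 1.7473, 1.0503) x1=(1.6565, 2.0501, 1.9187) x2=(-0.4153, -0.6647, 2.2813)
step 35: x0=(0.6892, 1.7449, 1.0348) x1=(1.6649, 2.1012, 1.9257) x2=(-0.4095, -0.6775, 2.3087)
step 36: x0=(0.6911, 1.7425, 1.0195) x1=(1.6732, 2.1523, 1.9326) x2=(-0.4038, -0.6902, 2.3361)
step 37: x0=(0.6931, 1.7401, 1.0042) x1=(1.6814, 2.2033, 1.9393) x2=(-0.3980, -0.7030, 2.3635)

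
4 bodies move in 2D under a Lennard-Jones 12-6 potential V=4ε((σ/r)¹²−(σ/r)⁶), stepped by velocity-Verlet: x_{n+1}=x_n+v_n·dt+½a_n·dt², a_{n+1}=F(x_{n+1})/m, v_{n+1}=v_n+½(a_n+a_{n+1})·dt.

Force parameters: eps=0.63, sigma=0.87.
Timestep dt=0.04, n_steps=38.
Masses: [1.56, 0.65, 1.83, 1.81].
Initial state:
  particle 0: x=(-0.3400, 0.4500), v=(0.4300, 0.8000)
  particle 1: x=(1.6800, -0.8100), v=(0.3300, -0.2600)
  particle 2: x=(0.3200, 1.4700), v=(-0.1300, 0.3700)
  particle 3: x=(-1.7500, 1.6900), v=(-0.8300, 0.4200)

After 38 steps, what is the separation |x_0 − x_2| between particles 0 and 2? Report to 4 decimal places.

1.4657

step 0: x0=(-0.3400, 0.4500) x1=(1.6800, -0.8100) x2=(0.3200, 1.4700) x3=(-1.7500, 1.6900)
step 1: x0=(-0.3225, 0.4826) x1=(1.6932, -0.8204) x2=(0.3145, 1.4843) x3=(-1.7832, 1.7068)
step 2: x0=(-0.3043, 0.5163) x1=(1.7063, -0.8307) x2=(0.3083, 1.4977) x3=(-1.8162, 1.7235)
step 3: x0=(-0.2853, 0.5514) x1=(1.7194, -0.8411) x2=(0.3014, 1.5099) x3=(-1.8492, 1.7402)
step 4: x0=(-0.2654, 0.5880) x1=(1.7325, -0.8513) x2=(0.2938, 1.5209) x3=(-1.8822, 1.7569)
step 5: x0=(-0.2447, 0.6261) x1=(1.7455, -0.8616) x2=(0.2853, 1.5306) x3=(-1.9151, 1.7735)
step 6: x0=(-0.2231, 0.6657) x1=(1.7586, -0.8718) x2=(0.2761, 1.5391) x3=(-1.9479, 1.7901)
step 7: x0=(-0.2011, 0.7063) x1=(1.7715, -0.8820) x2=(0.2664, 1.5467) x3=(-1.9807, 1.8067)
step 8: x0=(-0.1795, 0.7461) x1=(1.7845, -0.8922) x2=(0.2571, 1.5550) x3=(-2.0134, 1.8232)
step 9: x0=(-0.1604, 0.7812) x1=(1.7974, -0.9024) x2=(0.2498, 1.5673) x3=(-2.0461, 1.8398)
step 10: x0=(-0.1470, 0.8055) x1=(1.8104, -0.9125) x2=(0.2474, 1.5889) x3=(-2.0787, 1.8563)
step 11: x0=(-0.1405, 0.8162) x1=(1.8233, -0.9226) x2=(0.2509, 1.6220) x3=(-2.1113, 1.8728)
step 12: x0=(-0.1383, 0.8180) x1=(1.8361, -0.9327) x2=(0.2580, 1.6627) x3=(-2.1439, 1.8894)
step 13: x0=(-0.1376, 0.8168) x1=(1.8490, -0.9428) x2=(0.2663, 1.7060) x3=(-2.1764, 1.9058)
step 14: x0=(-0.1369, 0.8155) x1=(1.8619, -0.9529) x2=(0.2746, 1.7494) x3=(-2.2090, 1.9223)
step 15: x0=(-0.1356, 0.8155) x1=(1.8747, -0.9629) x2=(0.2825, 1.7917) x3=(-2.2415, 1.9388)
step 16: x0=(-0.1337, 0.8171) x1=(1.8875, -0.9730) x2=(0.2897, 1.8326) x3=(-2.2740, 1.9553)
step 17: x0=(-0.1311, 0.8203) x1=(1.9003, -0.9830) x2=(0.2964, 1.8721) x3=(-2.3064, 1.9718)
step 18: x0=(-0.1279, 0.8250) x1=(1.9131, -0.9930) x2=(0.3025, 1.9103) x3=(-2.3389, 1.9882)
step 19: x0=(-0.1242, 0.8312) x1=(1.9259, -1.0030) x2=(0.3081, 1.9474) x3=(-2.3713, 2.0047)
step 20: x0=(-0.1199, 0.8386) x1=(1.9386, -1.0130) x2=(0.3134, 1.9834) x3=(-2.4037, 2.0211)
step 21: x0=(-0.1153, 0.8471) x1=(1.9514, -1.0229) x2=(0.3182, 2.0184) x3=(-2.4361, 2.0376)
step 22: x0=(-0.1102, 0.8566) x1=(1.9641, -1.0329) x2=(0.3228, 2.0525) x3=(-2.4685, 2.0540)
step 23: x0=(-0.1049, 0.8671) x1=(1.9769, -1.0429) x2=(0.3270, 2.0858) x3=(-2.5009, 2.0705)
step 24: x0=(-0.0992, 0.8785) x1=(1.9896, -1.0528) x2=(0.3310, 2.1184) x3=(-2.5333, 2.0869)
step 25: x0=(-0.0932, 0.8906) x1=(2.0023, -1.0627) x2=(0.3347, 2.1504) x3=(-2.5656, 2.1034)
step 26: x0=(-0.0871, 0.9034) x1=(2.0150, -1.0727) x2=(0.3383, 2.1817) x3=(-2.5980, 2.1198)
step 27: x0=(-0.0806, 0.9170) x1=(2.0277, -1.0826) x2=(0.3416, 2.2124) x3=(-2.6303, 2.1362)
step 28: x0=(-0.0740, 0.9311) x1=(2.0404, -1.0925) x2=(0.3447, 2.2426) x3=(-2.6627, 2.1527)
step 29: x0=(-0.0672, 0.9459) x1=(2.0531, -1.1024) x2=(0.3477, 2.2723) x3=(-2.6950, 2.1691)
step 30: x0=(-0.0602, 0.9612) x1=(2.0658, -1.1123) x2=(0.3506, 2.3015) x3=(-2.7274, 2.1855)
step 31: x0=(-0.0531, 0.9771) x1=(2.0785, -1.1221) x2=(0.3533, 2.3302) x3=(-2.7597, 2.2020)
step 32: x0=(-0.0458, 0.9934) x1=(2.0911, -1.1320) x2=(0.3558, 2.3585) x3=(-2.7920, 2.2184)
step 33: x0=(-0.0384, 1.0103) x1=(2.1038, -1.1419) x2=(0.3583, 2.3864) x3=(-2.8243, 2.2348)
step 34: x0=(-0.0308, 1.0276) x1=(2.1164, -1.1518) x2=(0.3606, 2.4139) x3=(-2.8567, 2.2513)
step 35: x0=(-0.0231, 1.0454) x1=(2.1291, -1.1616) x2=(0.3628, 2.4410) x3=(-2.8890, 2.2677)
step 36: x0=(-0.0153, 1.0636) x1=(2.1417, -1.1715) x2=(0.3649, 2.4677) x3=(-2.9213, 2.2841)
step 37: x0=(-0.0073, 1.0823) x1=(2.1544, -1.1813) x2=(0.3669, 2.4941) x3=(-2.9536, 2.3005)
step 38: x0=(0.0007, 1.1013) x1=(2.1670, -1.1912) x2=(0.3688, 2.5201) x3=(-2.9859, 2.3170)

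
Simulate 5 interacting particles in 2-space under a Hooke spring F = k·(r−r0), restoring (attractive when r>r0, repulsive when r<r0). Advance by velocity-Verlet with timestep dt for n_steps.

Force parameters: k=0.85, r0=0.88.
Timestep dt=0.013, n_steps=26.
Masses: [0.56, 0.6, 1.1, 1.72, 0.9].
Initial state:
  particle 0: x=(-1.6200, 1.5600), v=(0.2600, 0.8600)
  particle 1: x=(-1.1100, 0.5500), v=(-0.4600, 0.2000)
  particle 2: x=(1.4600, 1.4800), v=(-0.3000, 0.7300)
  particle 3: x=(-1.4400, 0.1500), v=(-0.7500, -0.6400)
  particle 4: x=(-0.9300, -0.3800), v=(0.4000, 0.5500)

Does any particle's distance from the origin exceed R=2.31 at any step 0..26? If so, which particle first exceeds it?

step 0: x0=(-1.6200, 1.5600) x1=(-1.1100, 0.5500) x2=(1.4600, 1.4800) x3=(-1.4400, 0.1500) x4=(-0.9300, -0.3800)
step 1: x0=(-1.6163, 1.5709) x1=(-1.1158, 0.5527) x2=(1.4556, 1.4893) x3=(-1.4497, 0.1417) x4=(-0.9247, -0.3727)
step 2: x0=(-1.6118, 1.5814) x1=(-1.1211, 0.5557) x2=(1.4502, 1.4982) x3=(-1.4592, 0.1336) x4=(-0.9192, -0.3649)
step 3: x0=(-1.6067, 1.5913) x1=(-1.1259, 0.5590) x2=(1.4438, 1.5068) x3=(-1.4686, 0.1256) x4=(-0.9134, -0.3568)
step 4: x0=(-1.6008, 1.6007) x1=(-1.1303, 0.5625) x2=(1.4363, 1.5150) x3=(-1.4778, 0.1176) x4=(-0.9074, -0.3483)
step 5: x0=(-1.5943, 1.6096) x1=(-1.1343, 0.5662) x2=(1.4279, 1.5227) x3=(-1.4869, 0.1098) x4=(-0.9013, -0.3395)
step 6: x0=(-1.5870, 1.6179) x1=(-1.1379, 0.5702) x2=(1.4185, 1.5302) x3=(-1.4959, 0.1022) x4=(-0.8949, -0.3302)
step 7: x0=(-1.5791, 1.6258) x1=(-1.1410, 0.5745) x2=(1.4080, 1.5372) x3=(-1.5047, 0.0946) x4=(-0.8882, -0.3206)
step 8: x0=(-1.5705, 1.6331) x1=(-1.1436, 0.5790) x2=(1.3966, 1.5438) x3=(-1.5133, 0.0872) x4=(-0.8814, -0.3106)
step 9: x0=(-1.5612, 1.6399) x1=(-1.1459, 0.5838) x2=(1.3842, 1.5501) x3=(-1.5218, 0.0800) x4=(-0.8744, -0.3002)
step 10: x0=(-1.5513, 1.6461) x1=(-1.1477, 0.5888) x2=(1.3709, 1.5559) x3=(-1.5302, 0.0728) x4=(-0.8672, -0.2894)
step 11: x0=(-1.5407, 1.6518) x1=(-1.1491, 0.5941) x2=(1.3565, 1.5614) x3=(-1.5384, 0.0658) x4=(-0.8597, -0.2782)
step 12: x0=(-1.5295, 1.6570) x1=(-1.1501, 0.5996) x2=(1.3412, 1.5665) x3=(-1.5464, 0.0589) x4=(-0.8521, -0.2667)
step 13: x0=(-1.5177, 1.6616) x1=(-1.1506, 0.6054) x2=(1.3250, 1.5712) x3=(-1.5543, 0.0522) x4=(-0.8443, -0.2548)
step 14: x0=(-1.5052, 1.6657) x1=(-1.1508, 0.6114) x2=(1.3078, 1.5755) x3=(-1.5620, 0.0456) x4=(-0.8362, -0.2425)
step 15: x0=(-1.4922, 1.6692) x1=(-1.1506, 0.6176) x2=(1.2897, 1.5795) x3=(-1.5695, 0.0392) x4=(-0.8280, -0.2298)
step 16: x0=(-1.4785, 1.6722) x1=(-1.1499, 0.6241) x2=(1.2706, 1.5830) x3=(-1.5769, 0.0329) x4=(-0.8196, -0.2168)
step 17: x0=(-1.4643, 1.6747) x1=(-1.1489, 0.6308) x2=(1.2507, 1.5862) x3=(-1.5841, 0.0268) x4=(-0.8111, -0.2034)
step 18: x0=(-1.4495, 1.6766) x1=(-1.1475, 0.6377) x2=(1.2298, 1.5890) x3=(-1.5912, 0.0208) x4=(-0.8023, -0.1897)
step 19: x0=(-1.4341, 1.6780) x1=(-1.1457, 0.6449) x2=(1.2081, 1.5914) x3=(-1.5981, 0.0150) x4=(-0.7934, -0.1756)
step 20: x0=(-1.4182, 1.6789) x1=(-1.1435, 0.6522) x2=(1.1855, 1.5935) x3=(-1.6048, 0.0093) x4=(-0.7843, -0.1611)
step 21: x0=(-1.4018, 1.6793) x1=(-1.1410, 0.6597) x2=(1.1620, 1.5951) x3=(-1.6114, 0.0038) x4=(-0.7751, -0.1463)
step 22: x0=(-1.3849, 1.6791) x1=(-1.1381, 0.6675) x2=(1.1377, 1.5964) x3=(-1.6178, -0.0016) x4=(-0.7657, -0.1312)
step 23: x0=(-1.3675, 1.6784) x1=(-1.1348, 0.6754) x2=(1.1125, 1.5973) x3=(-1.6240, -0.0068) x4=(-0.7561, -0.1157)
step 24: x0=(-1.3496, 1.6772) x1=(-1.1313, 0.6835) x2=(1.0866, 1.5979) x3=(-1.6300, -0.0118) x4=(-0.7465, -0.0999)
step 25: x0=(-1.3313, 1.6756) x1=(-1.1273, 0.6918) x2=(1.0598, 1.5981) x3=(-1.6359, -0.0167) x4=(-0.7366, -0.0837)
step 26: x0=(-1.3125, 1.6734) x1=(-1.1231, 0.7003) x2=(1.0323, 1.5979) x3=(-1.6416, -0.0214) x4=(-0.7267, -0.0673)

no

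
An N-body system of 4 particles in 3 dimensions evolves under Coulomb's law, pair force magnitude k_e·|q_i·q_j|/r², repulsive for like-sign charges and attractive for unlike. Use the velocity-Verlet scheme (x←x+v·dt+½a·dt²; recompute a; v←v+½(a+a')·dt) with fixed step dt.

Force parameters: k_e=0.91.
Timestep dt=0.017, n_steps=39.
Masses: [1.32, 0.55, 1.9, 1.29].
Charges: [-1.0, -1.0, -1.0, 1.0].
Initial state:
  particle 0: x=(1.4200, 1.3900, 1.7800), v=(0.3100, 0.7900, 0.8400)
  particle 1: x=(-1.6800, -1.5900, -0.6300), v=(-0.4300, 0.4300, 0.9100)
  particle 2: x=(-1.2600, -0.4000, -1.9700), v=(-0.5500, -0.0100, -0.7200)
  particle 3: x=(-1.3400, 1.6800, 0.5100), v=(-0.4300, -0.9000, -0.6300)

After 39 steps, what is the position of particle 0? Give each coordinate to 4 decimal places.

(1.6201, 1.9191, 2.3373)

step 0: x0=(1.4200, 1.3900, 1.7800) x1=(-1.6800, -1.5900, -0.6300) x2=(-1.2600, -0.4000, -1.9700) x3=(-1.3400, 1.6800, 0.5100)
step 1: x0=(1.4253, 1.4034, 1.7943) x1=(-1.6873, -1.5827, -0.6145) x2=(-1.2693, -0.4002, -1.9823) x3=(-1.3473, 1.6647, 0.4993)
step 2: x0=(1.4305, 1.4169, 1.8086) x1=(-1.6947, -1.5755, -0.5988) x2=(-1.2787, -0.4003, -1.9945) x3=(-1.3546, 1.6493, 0.4886)
step 3: x0=(1.4358, 1.4303, 1.8228) x1=(-1.7021, -1.5684, -0.5831) x2=(-1.2880, -0.4004, -2.0068) x3=(-1.3618, 1.6340, 0.4778)
step 4: x0=(1.4410, 1.4438, 1.8371) x1=(-1.7096, -1.5613, -0.5673) x2=(-1.2974, -0.4004, -2.0191) x3=(-1.3691, 1.6186, 0.4671)
step 5: x0=(1.4462, 1.4573, 1.8514) x1=(-1.7170, -1.5542, -0.5513) x2=(-1.3067, -0.4005, -2.0315) x3=(-1.3763, 1.6031, 0.4563)
step 6: x0=(1.4515, 1.4707, 1.8657) x1=(-1.7246, -1.5472, -0.5353) x2=(-1.3160, -0.4005, -2.0439) x3=(-1.3835, 1.5876, 0.4455)
step 7: x0=(1.4567, 1.4842, 1.8800) x1=(-1.7321, -1.5403, -0.5191) x2=(-1.3253, -0.4004, -2.0562) x3=(-1.3907, 1.5722, 0.4347)
step 8: x0=(1.4619, 1.4977, 1.8943) x1=(-1.7397, -1.5333, -0.5029) x2=(-1.3346, -0.4004, -2.0687) x3=(-1.3979, 1.5566, 0.4239)
step 9: x0=(1.4671, 1.5112, 1.9086) x1=(-1.7473, -1.5265, -0.4865) x2=(-1.3439, -0.4003, -2.0811) x3=(-1.4051, 1.5411, 0.4131)
step 10: x0=(1.4722, 1.5248, 1.9228) x1=(-1.7550, -1.5196, -0.4701) x2=(-1.3532, -0.4002, -2.0935) x3=(-1.4122, 1.5255, 0.4023)
step 11: x0=(1.4774, 1.5383, 1.9371) x1=(-1.7626, -1.5128, -0.4535) x2=(-1.3625, -0.4000, -2.1060) x3=(-1.4194, 1.5098, 0.3915)
step 12: x0=(1.4826, 1.5518, 1.9514) x1=(-1.7704, -1.5060, -0.4369) x2=(-1.3718, -0.3999, -2.1185) x3=(-1.4265, 1.4942, 0.3806)
step 13: x0=(1.4878, 1.5653, 1.9657) x1=(-1.7781, -1.4993, -0.4201) x2=(-1.3811, -0.3997, -2.1310) x3=(-1.4336, 1.4785, 0.3698)
step 14: x0=(1.4929, 1.5789, 1.9800) x1=(-1.7859, -1.4926, -0.4033) x2=(-1.3904, -0.3995, -2.1436) x3=(-1.4407, 1.4628, 0.3589)
step 15: x0=(1.4981, 1.5924, 1.9943) x1=(-1.7937, -1.4859, -0.3863) x2=(-1.3997, -0.3993, -2.1561) x3=(-1.4477, 1.4470, 0.3480)
step 16: x0=(1.5032, 1.6060, 2.0086) x1=(-1.8015, -1.4792, -0.3693) x2=(-1.4090, -0.3990, -2.1687) x3=(-1.4548, 1.4312, 0.3371)
step 17: x0=(1.5083, 1.6195, 2.0229) x1=(-1.8093, -1.4725, -0.3522) x2=(-1.4183, -0.3987, -2.1813) x3=(-1.4619, 1.4154, 0.3262)
step 18: x0=(1.5135, 1.6331, 2.0372) x1=(-1.8172, -1.4658, -0.3350) x2=(-1.4275, -0.3984, -2.1939) x3=(-1.4689, 1.3996, 0.3152)
step 19: x0=(1.5186, 1.6467, 2.0515) x1=(-1.8251, -1.4591, -0.3177) x2=(-1.4368, -0.3981, -2.2065) x3=(-1.4759, 1.3837, 0.3043)
step 20: x0=(1.5237, 1.6602, 2.0657) x1=(-1.8330, -1.4525, -0.3003) x2=(-1.4461, -0.3978, -2.2191) x3=(-1.4829, 1.3677, 0.2933)
step 21: x0=(1.5288, 1.6738, 2.0800) x1=(-1.8409, -1.4458, -0.2828) x2=(-1.4554, -0.3974, -2.2318) x3=(-1.4899, 1.3518, 0.2824)
step 22: x0=(1.5339, 1.6874, 2.0943) x1=(-1.8489, -1.4392, -0.2652) x2=(-1.4646, -0.3970, -2.2444) x3=(-1.4969, 1.3358, 0.2714)
step 23: x0=(1.5390, 1.7010, 2.1086) x1=(-1.8569, -1.4325, -0.2476) x2=(-1.4739, -0.3966, -2.2571) x3=(-1.5039, 1.3198, 0.2604)
step 24: x0=(1.5441, 1.7146, 2.1229) x1=(-1.8649, -1.4258, -0.2299) x2=(-1.4831, -0.3962, -2.2698) x3=(-1.5109, 1.3037, 0.2494)
step 25: x0=(1.5492, 1.7282, 2.1372) x1=(-1.8729, -1.4192, -0.2120) x2=(-1.4924, -0.3958, -2.2825) x3=(-1.5178, 1.2876, 0.2383)
step 26: x0=(1.5543, 1.7418, 2.1515) x1=(-1.8809, -1.4125, -0.1942) x2=(-1.5017, -0.3953, -2.2952) x3=(-1.5248, 1.2715, 0.2273)
step 27: x0=(1.5594, 1.7554, 2.1658) x1=(-1.8890, -1.4058, -0.1762) x2=(-1.5109, -0.3949, -2.3080) x3=(-1.5317, 1.2553, 0.2162)
step 28: x0=(1.5645, 1.7690, 2.1801) x1=(-1.8970, -1.3990, -0.1581) x2=(-1.5202, -0.3944, -2.3207) x3=(-1.5386, 1.2391, 0.2052)
step 29: x0=(1.5695, 1.7827, 2.1944) x1=(-1.9051, -1.3923, -0.1400) x2=(-1.5294, -0.3939, -2.3335) x3=(-1.5456, 1.2228, 0.1941)
step 30: x0=(1.5746, 1.7963, 2.2086) x1=(-1.9132, -1.3855, -0.1218) x2=(-1.5387, -0.3934, -2.3462) x3=(-1.5525, 1.2066, 0.1830)
step 31: x0=(1.5797, 1.8099, 2.2229) x1=(-1.9213, -1.3787, -0.1036) x2=(-1.5479, -0.3928, -2.3590) x3=(-1.5594, 1.1902, 0.1718)
step 32: x0=(1.5847, 1.8236, 2.2372) x1=(-1.9294, -1.3719, -0.0852) x2=(-1.5572, -0.3923, -2.3718) x3=(-1.5663, 1.1739, 0.1607)
step 33: x0=(1.5898, 1.8372, 2.2515) x1=(-1.9376, -1.3651, -0.0668) x2=(-1.5664, -0.3917, -2.3846) x3=(-1.5732, 1.1575, 0.1496)
step 34: x0=(1.5949, 1.8508, 2.2658) x1=(-1.9457, -1.3582, -0.0484) x2=(-1.5757, -0.3911, -2.3974) x3=(-1.5801, 1.1410, 0.1384)
step 35: x0=(1.5999, 1.8645, 2.2801) x1=(-1.9539, -1.3513, -0.0298) x2=(-1.5849, -0.3905, -2.4102) x3=(-1.5869, 1.1245, 0.1272)
step 36: x0=(1.6050, 1.8781, 2.2944) x1=(-1.9620, -1.3443, -0.0112) x2=(-1.5942, -0.3899, -2.4230) x3=(-1.5938, 1.1080, 0.1160)
step 37: x0=(1.6100, 1.8918, 2.3087) x1=(-1.9702, -1.3373, 0.0074) x2=(-1.6034, -0.3893, -2.4359) x3=(-1.6007, 1.0914, 0.1048)
step 38: x0=(1.6151, 1.9054, 2.3230) x1=(-1.9784, -1.3303, 0.0261) x2=(-1.6127, -0.3886, -2.4487) x3=(-1.6075, 1.0748, 0.0936)
step 39: x0=(1.6201, 1.9191, 2.3373) x1=(-1.9866, -1.3232, 0.0449) x2=(-1.6219, -0.3880, -2.4616) x3=(-1.6144, 1.0582, 0.0823)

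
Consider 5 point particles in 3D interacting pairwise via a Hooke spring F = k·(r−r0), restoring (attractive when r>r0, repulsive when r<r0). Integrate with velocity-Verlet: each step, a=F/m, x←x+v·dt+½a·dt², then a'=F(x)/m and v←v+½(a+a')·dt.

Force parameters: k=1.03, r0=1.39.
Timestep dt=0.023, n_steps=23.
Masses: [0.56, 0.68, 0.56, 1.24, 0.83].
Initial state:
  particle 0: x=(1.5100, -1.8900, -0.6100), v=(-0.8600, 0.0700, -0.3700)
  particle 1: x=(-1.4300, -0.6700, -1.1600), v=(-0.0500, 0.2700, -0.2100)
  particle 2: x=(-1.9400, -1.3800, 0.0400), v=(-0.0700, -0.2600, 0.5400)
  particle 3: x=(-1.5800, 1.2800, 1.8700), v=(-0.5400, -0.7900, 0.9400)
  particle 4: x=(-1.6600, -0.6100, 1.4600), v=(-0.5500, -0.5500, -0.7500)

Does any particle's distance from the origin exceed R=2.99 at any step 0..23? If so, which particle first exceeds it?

step 0: x0=(1.5100, -1.8900, -0.6100) x1=(-1.4300, -0.6700, -1.1600) x2=(-1.9400, -1.3800, 0.0400) x3=(-1.5800, 1.2800, 1.8700) x4=(-1.6600, -0.6100, 1.4600)
step 1: x0=(1.4863, -1.8864, -0.6169) x1=(-1.4306, -0.6636, -1.1634) x2=(-1.9405, -1.3853, 0.0528) x3=(-1.5920, 1.2606, 1.8906) x4=(-1.6719, -0.6228, 1.4419)
step 2: x0=(1.4548, -1.8788, -0.6207) x1=(-1.4300, -0.6568, -1.1641) x2=(-1.9386, -1.3893, 0.0663) x3=(-1.6030, 1.2388, 1.9090) x4=(-1.6825, -0.6359, 1.4220)
step 3: x0=(1.4156, -1.8672, -0.6213) x1=(-1.4284, -0.6497, -1.1619) x2=(-1.9345, -1.3920, 0.0805) x3=(-1.6131, 1.2146, 1.9252) x4=(-1.6916, -0.6492, 1.4005)
step 4: x0=(1.3688, -1.8518, -0.6187) x1=(-1.4257, -0.6423, -1.1569) x2=(-1.9283, -1.3933, 0.0953) x3=(-1.6223, 1.1880, 1.9393) x4=(-1.6993, -0.6627, 1.3774)
step 5: x0=(1.3146, -1.8326, -0.6130) x1=(-1.4220, -0.6346, -1.1491) x2=(-1.9199, -1.3934, 0.1107) x3=(-1.6305, 1.1591, 1.9512) x4=(-1.7057, -0.6764, 1.3527)
step 6: x0=(1.2532, -1.8097, -0.6041) x1=(-1.4174, -0.6265, -1.1386) x2=(-1.9094, -1.3923, 0.1266) x3=(-1.6379, 1.1279, 1.9610) x4=(-1.7107, -0.6903, 1.3265)
step 7: x0=(1.1849, -1.7832, -0.5922) x1=(-1.4119, -0.6183, -1.1254) x2=(-1.8970, -1.3899, 0.1429) x3=(-1.6444, 1.0945, 1.9686) x4=(-1.7144, -0.7042, 1.2990)
step 8: x0=(1.1098, -1.7534, -0.5772) x1=(-1.4056, -0.6097, -1.1094) x2=(-1.8827, -1.3864, 0.1597) x3=(-1.6500, 1.0590, 1.9740) x4=(-1.7168, -0.7183, 1.2701)
step 9: x0=(1.0284, -1.7202, -0.5592) x1=(-1.3985, -0.6010, -1.0909) x2=(-1.8666, -1.3817, 0.1768) x3=(-1.6547, 1.0213, 1.9773) x4=(-1.7180, -0.7324, 1.2400)
step 10: x0=(0.9409, -1.6838, -0.5384) x1=(-1.3907, -0.5920, -1.0698) x2=(-1.8488, -1.3759, 0.1943) x3=(-1.6586, 0.9815, 1.9786) x4=(-1.7180, -0.7464, 1.2088)
step 11: x0=(0.8476, -1.6445, -0.5147) x1=(-1.3823, -0.5828, -1.0461) x2=(-1.8296, -1.3691, 0.2120) x3=(-1.6617, 0.9398, 1.9777) x4=(-1.7169, -0.7605, 1.1766)
step 12: x0=(0.7490, -1.6024, -0.4884) x1=(-1.3734, -0.5733, -1.0201) x2=(-1.8089, -1.3612, 0.2299) x3=(-1.6640, 0.8962, 1.9748) x4=(-1.7147, -0.7744, 1.1434)
step 13: x0=(0.6454, -1.5577, -0.4594) x1=(-1.3641, -0.5637, -0.9918) x2=(-1.7869, -1.3525, 0.2480) x3=(-1.6656, 0.8508, 1.9699) x4=(-1.7116, -0.7882, 1.1094)
step 14: x0=(0.5373, -1.5106, -0.4279) x1=(-1.3544, -0.5538, -0.9612) x2=(-1.7638, -1.3429, 0.2662) x3=(-1.6665, 0.8036, 1.9631) x4=(-1.7075, -0.8018, 1.0748)
step 15: x0=(0.4250, -1.4612, -0.3942) x1=(-1.3443, -0.5437, -0.9286) x2=(-1.7397, -1.3324, 0.2845) x3=(-1.6666, 0.7549, 1.9545) x4=(-1.7026, -0.8152, 1.0396)
step 16: x0=(0.3091, -1.4098, -0.3582) x1=(-1.3341, -0.5334, -0.8939) x2=(-1.7147, -1.3213, 0.3029) x3=(-1.6662, 0.7045, 1.9439) x4=(-1.6969, -0.8283, 1.0039)
step 17: x0=(0.1900, -1.3566, -0.3201) x1=(-1.3238, -0.5228, -0.8573) x2=(-1.6890, -1.3095, 0.3213) x3=(-1.6651, 0.6527, 1.9317) x4=(-1.6906, -0.8411, 0.9679)
step 18: x0=(0.0682, -1.3018, -0.2801) x1=(-1.3134, -0.5120, -0.8190) x2=(-1.6627, -1.2972, 0.3396) x3=(-1.6634, 0.5996, 1.9178) x4=(-1.6837, -0.8535, 0.9317)
step 19: x0=(-0.0559, -1.2457, -0.2384) x1=(-1.3031, -0.5008, -0.7791) x2=(-1.6360, -1.2844, 0.3580) x3=(-1.6612, 0.5452, 1.9022) x4=(-1.6763, -0.8656, 0.8954)
step 20: x0=(-0.1817, -1.1883, -0.1952) x1=(-1.2928, -0.4894, -0.7377) x2=(-1.6090, -1.2712, 0.3763) x3=(-1.6586, 0.4897, 1.8852) x4=(-1.6686, -0.8772, 0.8592)
step 21: x0=(-0.3089, -1.1300, -0.1505) x1=(-1.2828, -0.4777, -0.6950) x2=(-1.5818, -1.2579, 0.3946) x3=(-1.6554, 0.4331, 1.8667) x4=(-1.6606, -0.8883, 0.8231)
step 22: x0=(-0.4369, -1.0709, -0.1046) x1=(-1.2730, -0.4656, -0.6512) x2=(-1.5545, -1.2444, 0.4129) x3=(-1.6519, 0.3756, 1.8468) x4=(-1.6525, -0.8989, 0.7873)
step 23: x0=(-0.5653, -1.0112, -0.0576) x1=(-1.2635, -0.4531, -0.6064) x2=(-1.5272, -1.2310, 0.4311) x3=(-1.6481, 0.3173, 1.8257) x4=(-1.6444, -0.9090, 0.7518)

no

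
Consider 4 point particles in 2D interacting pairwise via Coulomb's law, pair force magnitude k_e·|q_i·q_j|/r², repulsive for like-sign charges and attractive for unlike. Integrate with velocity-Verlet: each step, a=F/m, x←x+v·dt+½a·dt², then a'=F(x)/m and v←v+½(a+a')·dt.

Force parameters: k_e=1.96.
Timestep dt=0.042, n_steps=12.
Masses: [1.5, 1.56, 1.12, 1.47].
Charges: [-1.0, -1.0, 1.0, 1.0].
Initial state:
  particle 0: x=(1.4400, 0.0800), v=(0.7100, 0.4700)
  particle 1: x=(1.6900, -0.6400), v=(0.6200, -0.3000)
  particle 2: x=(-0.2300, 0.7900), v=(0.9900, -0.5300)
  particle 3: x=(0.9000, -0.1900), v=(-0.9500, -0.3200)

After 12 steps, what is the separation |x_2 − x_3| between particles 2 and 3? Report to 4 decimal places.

step 0: x0=(1.4400, 0.0800) x1=(1.6900, -0.6400) x2=(-0.2300, 0.7900) x3=(0.9000, -0.1900)
step 1: x0=(1.4660, 0.1003) x1=(1.7153, -0.6536) x2=(-0.1883, 0.7678) x3=(0.8646, -0.2030)
step 2: x0=(1.4857, 0.1221) x1=(1.7394, -0.6692) x2=(-0.1464, 0.7460) x3=(0.8370, -0.2157)
step 3: x0=(1.4998, 0.1454) x1=(1.7621, -0.6867) x2=(-0.1042, 0.7246) x3=(0.8161, -0.2283)
step 4: x0=(1.5089, 0.1700) x1=(1.7836, -0.7058) x2=(-0.0618, 0.7038) x3=(0.8016, -0.2409)
step 5: x0=(1.5135, 0.1957) x1=(1.8038, -0.7263) x2=(-0.0192, 0.6837) x3=(0.7928, -0.2536)
step 6: x0=(1.5137, 0.2224) x1=(1.8229, -0.7482) x2=(0.0237, 0.6644) x3=(0.7895, -0.2665)
step 7: x0=(1.5099, 0.2497) x1=(1.8407, -0.7710) x2=(0.0670, 0.6460) x3=(0.7915, -0.2798)
step 8: x0=(1.5021, 0.2776) x1=(1.8572, -0.7948) x2=(0.1107, 0.6286) x3=(0.7984, -0.2934)
step 9: x0=(1.4904, 0.3056) x1=(1.8725, -0.8192) x2=(0.1549, 0.6123) x3=(0.8102, -0.3073)
step 10: x0=(1.4751, 0.3336) x1=(1.8866, -0.8441) x2=(0.1997, 0.5972) x3=(0.8267, -0.3216)
step 11: x0=(1.4559, 0.3614) x1=(1.8993, -0.8694) x2=(0.2455, 0.5834) x3=(0.8476, -0.3363)
step 12: x0=(1.4331, 0.3887) x1=(1.9107, -0.8948) x2=(0.2923, 0.5710) x3=(0.8730, -0.3512)

1.0899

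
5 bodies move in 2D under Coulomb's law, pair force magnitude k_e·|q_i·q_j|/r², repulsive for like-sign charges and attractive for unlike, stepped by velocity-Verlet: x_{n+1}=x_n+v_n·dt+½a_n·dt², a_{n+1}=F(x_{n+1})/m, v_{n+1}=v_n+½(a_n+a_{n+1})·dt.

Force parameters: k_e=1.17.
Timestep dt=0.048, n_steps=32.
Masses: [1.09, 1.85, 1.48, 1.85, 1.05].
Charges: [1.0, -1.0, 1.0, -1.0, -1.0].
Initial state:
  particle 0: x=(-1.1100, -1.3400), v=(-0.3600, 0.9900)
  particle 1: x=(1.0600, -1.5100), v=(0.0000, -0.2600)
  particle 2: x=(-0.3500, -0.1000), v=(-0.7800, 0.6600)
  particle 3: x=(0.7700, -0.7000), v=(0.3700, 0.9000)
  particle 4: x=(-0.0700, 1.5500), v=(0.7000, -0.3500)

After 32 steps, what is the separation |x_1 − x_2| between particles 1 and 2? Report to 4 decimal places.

step 0: x0=(-1.1100, -1.3400) x1=(1.0600, -1.5100) x2=(-0.3500, -0.1000) x3=(0.7700, -0.7000) x4=(-0.0700, 1.5500)
step 1: x0=(-1.1270, -1.2928) x1=(1.0601, -1.5233) x2=(-0.3865, -0.0681) x3=(0.7869, -0.6558) x4=(-0.0366, 1.5329)
step 2: x0=(-1.1434, -1.2462) x1=(1.0602, -1.5382) x2=(-0.4211, -0.0355) x3=(0.8023, -0.6100) x4=(-0.0038, 1.5154)
step 3: x0=(-1.1593, -1.2003) x1=(1.0602, -1.5544) x2=(-0.4540, -0.0021) x3=(0.8163, -0.5626) x4=(0.0283, 1.4972)
step 4: x0=(-1.1747, -1.1552) x1=(1.0602, -1.5719) x2=(-0.4849, 0.0320) x3=(0.8290, -0.5140) x4=(0.0598, 1.4786)
step 5: x0=(-1.1897, -1.1108) x1=(1.0599, -1.5904) x2=(-0.5140, 0.0672) x3=(0.8406, -0.4643) x4=(0.0905, 1.4594)
step 6: x0=(-1.2042, -1.0673) x1=(1.0595, -1.6099) x2=(-0.5413, 0.1033) x3=(0.8512, -0.4137) x4=(0.1203, 1.4398)
step 7: x0=(-1.2182, -1.0246) x1=(1.0588, -1.6303) x2=(-0.5667, 0.1405) x3=(0.8609, -0.3623) x4=(0.1492, 1.4196)
step 8: x0=(-1.2319, -0.9828) x1=(1.0578, -1.6514) x2=(-0.5903, 0.1789) x3=(0.8696, -0.3103) x4=(0.1769, 1.3991)
step 9: x0=(-1.2452, -0.9420) x1=(1.0567, -1.6732) x2=(-0.6119, 0.2184) x3=(0.8776, -0.2577) x4=(0.2035, 1.3781)
step 10: x0=(-1.2581, -0.9021) x1=(1.0552, -1.6956) x2=(-0.6317, 0.2592) x3=(0.8848, -0.2049) x4=(0.2288, 1.3568)
step 11: x0=(-1.2706, -0.8631) x1=(1.0535, -1.7185) x2=(-0.6494, 0.3012) x3=(0.8912, -0.1517) x4=(0.2526, 1.3352)
step 12: x0=(-1.2828, -0.8251) x1=(1.0515, -1.7420) x2=(-0.6653, 0.3444) x3=(0.8971, -0.0984) x4=(0.2750, 1.3135)
step 13: x0=(-1.2947, -0.7880) x1=(1.0493, -1.7658) x2=(-0.6791, 0.3889) x3=(0.9023, -0.0451) x4=(0.2956, 1.2917)
step 14: x0=(-1.3061, -0.7519) x1=(1.0468, -1.7901) x2=(-0.6908, 0.4347) x3=(0.9070, 0.0081) x4=(0.3143, 1.2700)
step 15: x0=(-1.3172, -0.7168) x1=(1.0441, -1.8147) x2=(-0.7005, 0.4817) x3=(0.9112, 0.0612) x4=(0.3311, 1.2484)
step 16: x0=(-1.3280, -0.6826) x1=(1.0412, -1.8396) x2=(-0.7081, 0.5299) x3=(0.9150, 0.1140) x4=(0.3456, 1.2272)
step 17: x0=(-1.3383, -0.6493) x1=(1.0380, -1.8648) x2=(-0.7135, 0.5792) x3=(0.9184, 0.1664) x4=(0.3578, 1.2065)
step 18: x0=(-1.3483, -0.6168) x1=(1.0346, -1.8903) x2=(-0.7168, 0.6297) x3=(0.9216, 0.2182) x4=(0.3673, 1.1866)
step 19: x0=(-1.3579, -0.5853) x1=(1.0309, -1.9161) x2=(-0.7177, 0.6813) x3=(0.9246, 0.2694) x4=(0.3739, 1.1676)
step 20: x0=(-1.3670, -0.5545) x1=(1.0271, -1.9420) x2=(-0.7164, 0.7339) x3=(0.9276, 0.3198) x4=(0.3773, 1.1497)
step 21: x0=(-1.3758, -0.5246) x1=(1.0231, -1.9682) x2=(-0.7128, 0.7875) x3=(0.9307, 0.3693) x4=(0.3771, 1.1334)
step 22: x0=(-1.3841, -0.4953) x1=(1.0188, -1.9946) x2=(-0.7067, 0.8419) x3=(0.9340, 0.4178) x4=(0.3730, 1.1187)
step 23: x0=(-1.3919, -0.4668) x1=(1.0144, -2.0212) x2=(-0.6982, 0.8971) x3=(0.9377, 0.4652) x4=(0.3645, 1.1059)
step 24: x0=(-1.3993, -0.4390) x1=(1.0098, -2.0479) x2=(-0.6871, 0.9530) x3=(0.9419, 0.5114) x4=(0.3512, 1.0953)
step 25: x0=(-1.4062, -0.4117) x1=(1.0051, -2.0748) x2=(-0.6733, 1.0095) x3=(0.9470, 0.5563) x4=(0.3325, 1.0869)
step 26: x0=(-1.4126, -0.3851) x1=(1.0001, -2.1018) x2=(-0.6567, 1.0664) x3=(0.9531, 0.6001) x4=(0.3079, 1.0807)
step 27: x0=(-1.4184, -0.3589) x1=(0.9951, -2.1290) x2=(-0.6371, 1.1237) x3=(0.9602, 0.6428) x4=(0.2770, 1.0768)
step 28: x0=(-1.4238, -0.3333) x1=(0.9898, -2.1563) x2=(-0.6144, 1.1811) x3=(0.9686, 0.6846) x4=(0.2392, 1.0750)
step 29: x0=(-1.4285, -0.3080) x1=(0.9845, -2.1837) x2=(-0.5882, 1.2385) x3=(0.9781, 0.7256) x4=(0.1942, 1.0753)
step 30: x0=(-1.4328, -0.2832) x1=(0.9789, -2.2112) x2=(-0.5583, 1.2954) x3=(0.9887, 0.7660) x4=(0.1417, 1.0778)
step 31: x0=(-1.4364, -0.2586) x1=(0.9733, -2.2389) x2=(-0.5242, 1.3516) x3=(1.0002, 0.8061) x4=(0.0811, 1.0825)
step 32: x0=(-1.4394, -0.2343) x1=(0.9676, -2.2666) x2=(-0.4854, 1.4061) x3=(1.0126, 0.8461) x4=(0.0119, 1.0902)

3.9496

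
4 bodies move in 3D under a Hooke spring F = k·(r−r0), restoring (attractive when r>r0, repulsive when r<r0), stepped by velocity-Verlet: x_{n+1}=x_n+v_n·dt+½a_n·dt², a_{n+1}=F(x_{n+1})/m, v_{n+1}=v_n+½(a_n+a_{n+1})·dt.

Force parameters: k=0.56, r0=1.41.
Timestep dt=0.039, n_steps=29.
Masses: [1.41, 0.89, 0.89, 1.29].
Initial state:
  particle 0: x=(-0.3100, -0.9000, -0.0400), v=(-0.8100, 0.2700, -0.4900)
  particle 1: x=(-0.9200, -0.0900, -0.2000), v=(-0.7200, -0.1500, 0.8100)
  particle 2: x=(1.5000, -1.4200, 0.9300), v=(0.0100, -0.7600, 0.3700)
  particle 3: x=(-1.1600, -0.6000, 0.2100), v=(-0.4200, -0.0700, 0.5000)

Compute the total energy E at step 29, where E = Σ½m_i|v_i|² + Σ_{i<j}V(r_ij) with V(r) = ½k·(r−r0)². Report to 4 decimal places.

step 0: x0=(-0.3100, -0.9000, -0.0400) x1=(-0.9200, -0.0900, -0.2000) x2=(1.5000, -1.4200, 0.9300) x3=(-1.1600, -0.6000, 0.2100)
step 1: x0=(-0.3412, -0.8897, -0.0590) x1=(-0.9475, -0.0958, -0.1684) x2=(1.4988, -1.4490, 0.9438) x3=(-1.1762, -0.6030, 0.2298)
step 2: x0=(-0.3716, -0.8797, -0.0779) x1=(-0.9737, -0.1014, -0.1366) x2=(1.4945, -1.4768, 0.9564) x3=(-1.1919, -0.6065, 0.2502)
step 3: x0=(-0.4012, -0.8702, -0.0967) x1=(-0.9987, -0.1070, -0.1047) x2=(1.4869, -1.5031, 0.9677) x3=(-1.2071, -0.6106, 0.2713)
step 4: x0=(-0.4299, -0.8611, -0.1153) x1=(-1.0224, -0.1123, -0.0727) x2=(1.4761, -1.5281, 0.9777) x3=(-1.2218, -0.6153, 0.2930)
step 5: x0=(-0.4578, -0.8525, -0.1338) x1=(-1.0449, -0.1175, -0.0405) x2=(1.4619, -1.5517, 0.9864) x3=(-1.2361, -0.6206, 0.3153)
step 6: x0=(-0.4848, -0.8443, -0.1522) x1=(-1.0661, -0.1225, -0.0081) x2=(1.4443, -1.5738, 0.9939) x3=(-1.2498, -0.6266, 0.3384)
step 7: x0=(-0.5109, -0.8366, -0.1705) x1=(-1.0862, -0.1273, 0.0244) x2=(1.4234, -1.5944, 1.0000) x3=(-1.2630, -0.6331, 0.3620)
step 8: x0=(-0.5361, -0.8293, -0.1888) x1=(-1.1050, -0.1320, 0.0572) x2=(1.3991, -1.6135, 1.0049) x3=(-1.2757, -0.6404, 0.3864)
step 9: x0=(-0.5605, -0.8226, -0.2070) x1=(-1.1225, -0.1364, 0.0902) x2=(1.3714, -1.6310, 1.0085) x3=(-1.2878, -0.6484, 0.4114)
step 10: x0=(-0.5840, -0.8163, -0.2251) x1=(-1.1389, -0.1407, 0.1234) x2=(1.3403, -1.6470, 1.0109) x3=(-1.2994, -0.6570, 0.4371)
step 11: x0=(-0.6067, -0.8104, -0.2432) x1=(-1.1541, -0.1449, 0.1568) x2=(1.3059, -1.6613, 1.0120) x3=(-1.3105, -0.6664, 0.4634)
step 12: x0=(-0.6285, -0.8050, -0.2613) x1=(-1.1681, -0.1488, 0.1905) x2=(1.2683, -1.6741, 1.0119) x3=(-1.3210, -0.6765, 0.4903)
step 13: x0=(-0.6496, -0.8000, -0.2794) x1=(-1.1809, -0.1526, 0.2245) x2=(1.2273, -1.6852, 1.0107) x3=(-1.3309, -0.6873, 0.5178)
step 14: x0=(-0.6699, -0.7954, -0.2974) x1=(-1.1926, -0.1563, 0.2587) x2=(1.1832, -1.6948, 1.0083) x3=(-1.3403, -0.6989, 0.5459)
step 15: x0=(-0.6894, -0.7913, -0.3154) x1=(-1.2031, -0.1598, 0.2932) x2=(1.1360, -1.7027, 1.0047) x3=(-1.3491, -0.7112, 0.5746)
step 16: x0=(-0.7083, -0.7875, -0.3333) x1=(-1.2125, -0.1632, 0.3279) x2=(1.0858, -1.7091, 1.0001) x3=(-1.3573, -0.7243, 0.6038)
step 17: x0=(-0.7265, -0.7841, -0.3512) x1=(-1.2207, -0.1665, 0.3628) x2=(1.0326, -1.7139, 0.9945) x3=(-1.3650, -0.7381, 0.6335)
step 18: x0=(-0.7441, -0.7811, -0.3689) x1=(-1.2279, -0.1697, 0.3980) x2=(0.9767, -1.7172, 0.9879) x3=(-1.3722, -0.7526, 0.6636)
step 19: x0=(-0.7612, -0.7784, -0.3866) x1=(-1.2341, -0.1728, 0.4334) x2=(0.9180, -1.7190, 0.9803) x3=(-1.3789, -0.7678, 0.6941)
step 20: x0=(-0.7777, -0.7761, -0.4042) x1=(-1.2392, -0.1759, 0.4689) x2=(0.8567, -1.7193, 0.9718) x3=(-1.3850, -0.7838, 0.7250)
step 21: x0=(-0.7937, -0.7740, -0.4216) x1=(-1.2433, -0.1788, 0.5046) x2=(0.7929, -1.7182, 0.9625) x3=(-1.3907, -0.8005, 0.7562)
step 22: x0=(-0.8093, -0.7722, -0.4389) x1=(-1.2465, -0.1818, 0.5404) x2=(0.7269, -1.7158, 0.9524) x3=(-1.3959, -0.8178, 0.7878)
step 23: x0=(-0.8244, -0.7707, -0.4560) x1=(-1.2487, -0.1846, 0.5762) x2=(0.6586, -1.7119, 0.9415) x3=(-1.4007, -0.8358, 0.8195)
step 24: x0=(-0.8392, -0.7695, -0.4728) x1=(-1.2501, -0.1874, 0.6121) x2=(0.5883, -1.7068, 0.9300) x3=(-1.4051, -0.8545, 0.8514)
step 25: x0=(-0.8537, -0.7685, -0.4893) x1=(-1.2506, -0.1902, 0.6480) x2=(0.5161, -1.7005, 0.9178) x3=(-1.4091, -0.8737, 0.8835)
step 26: x0=(-0.8679, -0.7677, -0.5056) x1=(-1.2504, -0.1929, 0.6839) x2=(0.4421, -1.6931, 0.9050) x3=(-1.4128, -0.8936, 0.9157)
step 27: x0=(-0.8818, -0.7671, -0.5215) x1=(-1.2494, -0.1956, 0.7197) x2=(0.3666, -1.6846, 0.8917) x3=(-1.4162, -0.9140, 0.9480)
step 28: x0=(-0.8955, -0.7667, -0.5370) x1=(-1.2477, -0.1982, 0.7553) x2=(0.2897, -1.6750, 0.8779) x3=(-1.4193, -0.9349, 0.9802)
step 29: x0=(-0.9091, -0.7665, -0.5522) x1=(-1.2453, -0.2007, 0.7908) x2=(0.2115, -1.6646, 0.8637) x3=(-1.4221, -0.9563, 1.0125)
step 0 velocities: v0=(-0.8100, 0.2700, -0.4900) v1=(-0.7200, -0.1500, 0.8100) v2=(0.0100, -0.7600, 0.3700) v3=(-0.4200, -0.0700, 0.5000)
step 0: KE=1.8121, PE=1.6815, E=3.4936
step 29 velocities: v0=(-0.3454, 0.0036, -0.3822) v1=(0.0672, -0.0646, 0.9072) v2=(-2.0189, 0.2790, -0.3702) v3=(-0.0712, -0.5546, 0.8258)
step 29: KE=3.1080, PE=0.3845, E=3.4925

3.4925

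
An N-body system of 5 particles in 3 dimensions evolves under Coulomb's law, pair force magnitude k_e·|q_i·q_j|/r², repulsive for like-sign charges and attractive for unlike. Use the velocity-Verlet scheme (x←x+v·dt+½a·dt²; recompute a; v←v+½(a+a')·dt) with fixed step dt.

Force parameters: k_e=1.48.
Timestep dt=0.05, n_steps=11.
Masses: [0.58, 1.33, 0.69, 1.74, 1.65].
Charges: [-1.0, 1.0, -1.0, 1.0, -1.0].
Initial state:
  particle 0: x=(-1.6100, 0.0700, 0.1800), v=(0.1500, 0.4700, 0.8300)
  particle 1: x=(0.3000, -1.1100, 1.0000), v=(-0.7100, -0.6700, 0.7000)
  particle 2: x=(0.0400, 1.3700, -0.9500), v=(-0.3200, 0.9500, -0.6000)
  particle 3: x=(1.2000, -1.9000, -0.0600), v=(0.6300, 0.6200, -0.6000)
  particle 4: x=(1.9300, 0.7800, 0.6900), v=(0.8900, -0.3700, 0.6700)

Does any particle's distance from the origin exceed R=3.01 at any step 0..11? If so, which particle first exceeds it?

no

step 0: x0=(-1.6100, 0.0700, 0.1800) x1=(0.3000, -1.1100, 1.0000) x2=(0.0400, 1.3700, -0.9500) x3=(1.2000, -1.9000, -0.0600) x4=(1.9300, 0.7800, 0.6900)
step 1: x0=(-1.6025, 0.0927, 0.2219) x1=(0.2641, -1.1428, 1.0352) x2=(0.0241, 1.4174, -0.9803) x3=(1.2317, -1.8690, -0.0903) x4=(1.9746, 0.7612, 0.7236)
step 2: x0=(-1.5948, 0.1139, 0.2646) x1=(0.2275, -1.1745, 1.0706) x2=(0.0085, 1.4648, -1.0111) x3=(1.2637, -1.8378, -0.1210) x4=(2.0192, 0.7419, 0.7574)
step 3: x0=(-1.5870, 0.1334, 0.3082) x1=(0.1902, -1.2050, 1.1064) x2=(-0.0069, 1.5121, -1.0424) x3=(1.2960, -1.8064, -0.1522) x4=(2.0639, 0.7220, 0.7913)
step 4: x0=(-1.5790, 0.1514, 0.3525) x1=(0.1523, -1.2344, 1.1425) x2=(-0.0221, 1.5594, -1.0742) x3=(1.3286, -1.7747, -0.1837) x4=(2.1087, 0.7016, 0.8254)
step 5: x0=(-1.5707, 0.1679, 0.3977) x1=(0.1137, -1.2630, 1.1787) x2=(-0.0370, 1.6066, -1.1065) x3=(1.3614, -1.7428, -0.2157) x4=(2.1536, 0.6807, 0.8596)
step 6: x0=(-1.5622, 0.1827, 0.4436) x1=(0.0745, -1.2906, 1.2152) x2=(-0.0516, 1.6537, -1.1393) x3=(1.3945, -1.7105, -0.2479) x4=(2.1985, 0.6593, 0.8939)
step 7: x0=(-1.5535, 0.1960, 0.4904) x1=(0.0347, -1.3174, 1.2518) x2=(-0.0661, 1.7009, -1.1726) x3=(1.4279, -1.6779, -0.2804) x4=(2.2434, 0.6374, 0.9283)
step 8: x0=(-1.5444, 0.2077, 0.5379) x1=(-0.0056, -1.3434, 1.2886) x2=(-0.0803, 1.7480, -1.2063) x3=(1.4614, -1.6449, -0.3132) x4=(2.2883, 0.6151, 0.9626)
step 9: x0=(-1.5351, 0.2179, 0.5862) x1=(-0.0464, -1.3686, 1.3255) x2=(-0.0943, 1.7950, -1.2405) x3=(1.4952, -1.6115, -0.3461) x4=(2.3332, 0.5923, 0.9971)
step 10: x0=(-1.5253, 0.2265, 0.6352) x1=(-0.0877, -1.3931, 1.3625) x2=(-0.1081, 1.8421, -1.2751) x3=(1.5291, -1.5777, -0.3792) x4=(2.3781, 0.5690, 1.0315)
step 11: x0=(-1.5152, 0.2335, 0.6850) x1=(-0.1295, -1.4169, 1.3995) x2=(-0.1218, 1.8890, -1.3101) x3=(1.5632, -1.5435, -0.4123) x4=(2.4230, 0.5453, 1.0659)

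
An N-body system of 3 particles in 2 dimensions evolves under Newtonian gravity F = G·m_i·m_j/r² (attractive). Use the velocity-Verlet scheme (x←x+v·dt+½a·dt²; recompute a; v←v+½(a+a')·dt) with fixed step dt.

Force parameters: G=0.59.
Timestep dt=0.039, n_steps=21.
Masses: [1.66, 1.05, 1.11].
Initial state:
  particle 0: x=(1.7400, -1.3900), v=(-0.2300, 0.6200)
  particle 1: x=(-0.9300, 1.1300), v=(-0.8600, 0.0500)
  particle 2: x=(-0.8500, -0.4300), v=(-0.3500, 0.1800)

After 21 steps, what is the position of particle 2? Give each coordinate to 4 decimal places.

(-1.1090, -0.2065)

step 0: x0=(1.7400, -1.3900) x1=(-0.9300, 1.1300) x2=(-0.8500, -0.4300)
step 1: x0=(1.7309, -1.3658) x1=(-0.9635, 1.1317) x2=(-0.8636, -0.4228)
step 2: x0=(1.7217, -1.3415) x1=(-0.9969, 1.1329) x2=(-0.8770, -0.4153)
step 3: x0=(1.7123, -1.3170) x1=(-1.0301, 1.1337) x2=(-0.8902, -0.4075)
step 4: x0=(1.7027, -1.2925) x1=(-1.0633, 1.1339) x2=(-0.9033, -0.3993)
step 5: x0=(1.6930, -1.2680) x1=(-1.0963, 1.1337) x2=(-0.9163, -0.3909)
step 6: x0=(1.6830, -1.2433) x1=(-1.1292, 1.1329) x2=(-0.9291, -0.3820)
step 7: x0=(1.6729, -1.2185) x1=(-1.1620, 1.1317) x2=(-0.9418, -0.3729)
step 8: x0=(1.6626, -1.1937) x1=(-1.1946, 1.1300) x2=(-0.9544, -0.3634)
step 9: x0=(1.6522, -1.1687) x1=(-1.2270, 1.1278) x2=(-0.9668, -0.3536)
step 10: x0=(1.6415, -1.1437) x1=(-1.2593, 1.1251) x2=(-0.9791, -0.3434)
step 11: x0=(1.6307, -1.1186) x1=(-1.2914, 1.1218) x2=(-0.9913, -0.3328)
step 12: x0=(1.6197, -1.0935) x1=(-1.3233, 1.1181) x2=(-1.0034, -0.3219)
step 13: x0=(1.6085, -1.0682) x1=(-1.3551, 1.1138) x2=(-1.0154, -0.3106)
step 14: x0=(1.5971, -1.0429) x1=(-1.3867, 1.1091) x2=(-1.0274, -0.2990)
step 15: x0=(1.5855, -1.0175) x1=(-1.4180, 1.1038) x2=(-1.0392, -0.2869)
step 16: x0=(1.5737, -0.9920) x1=(-1.4491, 1.0980) x2=(-1.0510, -0.2745)
step 17: x0=(1.5618, -0.9664) x1=(-1.4800, 1.0916) x2=(-1.0627, -0.2617)
step 18: x0=(1.5497, -0.9408) x1=(-1.5107, 1.0847) x2=(-1.0743, -0.2485)
step 19: x0=(1.5373, -0.9151) x1=(-1.5411, 1.0773) x2=(-1.0859, -0.2349)
step 20: x0=(1.5248, -0.8893) x1=(-1.5713, 1.0693) x2=(-1.0974, -0.2209)
step 21: x0=(1.5121, -0.8634) x1=(-1.6012, 1.0608) x2=(-1.1090, -0.2065)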